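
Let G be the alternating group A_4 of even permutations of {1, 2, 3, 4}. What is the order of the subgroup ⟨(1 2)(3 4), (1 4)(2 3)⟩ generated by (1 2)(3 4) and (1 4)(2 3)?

4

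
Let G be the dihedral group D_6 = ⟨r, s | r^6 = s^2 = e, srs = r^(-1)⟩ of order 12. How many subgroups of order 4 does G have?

3

|G| = 12 and 4 | 12, so subgroups of order 4 are possible by Lagrange.
The subgroups of order 4 are: {e, r^3, r^2s, r^5s}; {e, r^3, s, r^3s}; {e, r^3, rs, r^4s}.
So G has 3 subgroups of order 4.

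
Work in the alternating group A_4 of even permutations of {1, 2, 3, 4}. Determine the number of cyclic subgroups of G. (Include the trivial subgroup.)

8

Each element a generates a cyclic subgroup ⟨a⟩; distinct elements may generate the same one (a cyclic group of order d has φ(d) generators).
Cyclic subgroups by order — order 1: 1; order 2: 3; order 3: 4.
Total: 8.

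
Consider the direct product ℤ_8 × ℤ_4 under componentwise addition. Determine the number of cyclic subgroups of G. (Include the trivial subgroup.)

14

Group the elements of G by the cyclic subgroup they generate; each cyclic subgroup of order d accounts for φ(d) elements.
Cyclic subgroups by order — order 1: 1; order 2: 3; order 4: 6; order 8: 4.
Total: 14.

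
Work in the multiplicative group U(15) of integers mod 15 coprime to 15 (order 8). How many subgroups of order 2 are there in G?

3

|G| = 8 and 2 | 8, so subgroups of order 2 are possible by Lagrange.
The subgroups of order 2 are: {1, 11}; {1, 14}; {1, 4}.
So G has 3 subgroups of order 2.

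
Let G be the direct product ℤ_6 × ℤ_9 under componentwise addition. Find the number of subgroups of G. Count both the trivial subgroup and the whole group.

20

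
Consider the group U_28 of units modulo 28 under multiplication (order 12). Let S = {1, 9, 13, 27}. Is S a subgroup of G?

9 ∈ S but its inverse 25 ∉ S, so S is not a subgroup.

No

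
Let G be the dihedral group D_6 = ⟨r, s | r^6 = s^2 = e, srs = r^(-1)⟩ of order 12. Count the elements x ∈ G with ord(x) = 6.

The elements of order 6 are: r, r^5.
That's 2.

2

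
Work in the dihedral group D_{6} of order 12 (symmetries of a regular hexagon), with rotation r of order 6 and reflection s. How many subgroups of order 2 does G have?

7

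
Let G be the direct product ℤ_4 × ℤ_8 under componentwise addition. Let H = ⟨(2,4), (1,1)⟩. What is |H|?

|⟨(2,4)⟩| = 2 and |⟨(1,1)⟩| = 8, so |H| is a multiple of lcm(2, 8) = 8 and divides |G| = 32.
Closing under the operation: H = {(0,0), (0,2), (0,4), (0,6), (1,1), (1,3), (1,5), (1,7), (2,0), (2,2), (2,4), (2,6), (3,1), (3,3), (3,5), (3,7)}, so |H| = 16.

16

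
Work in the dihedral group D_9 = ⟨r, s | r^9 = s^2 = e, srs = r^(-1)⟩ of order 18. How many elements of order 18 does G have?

0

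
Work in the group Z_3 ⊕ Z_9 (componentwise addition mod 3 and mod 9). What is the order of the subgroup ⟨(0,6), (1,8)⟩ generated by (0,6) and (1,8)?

9

|⟨(0,6)⟩| = 3 and |⟨(1,8)⟩| = 9, so |H| is a multiple of lcm(3, 9) = 9 and divides |G| = 27.
Closing under the operation: H = {(0,0), (0,3), (0,6), (1,2), (1,5), (1,8), (2,1), (2,4), (2,7)}, so |H| = 9.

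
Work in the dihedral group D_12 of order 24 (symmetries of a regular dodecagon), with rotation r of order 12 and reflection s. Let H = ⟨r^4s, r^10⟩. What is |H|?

12

|⟨r^4s⟩| = 2 and |⟨r^10⟩| = 6, so |H| is a multiple of lcm(2, 6) = 6 and divides |G| = 24.
Closing under the operation: H = {e, r^2, r^4, r^6, r^8, r^10, s, r^2s, r^4s, r^6s, r^8s, r^10s}, so |H| = 12.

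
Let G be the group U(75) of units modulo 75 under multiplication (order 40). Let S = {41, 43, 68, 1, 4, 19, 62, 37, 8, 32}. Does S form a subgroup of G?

No

37 ∈ S but its inverse 73 ∉ S, so S is not a subgroup.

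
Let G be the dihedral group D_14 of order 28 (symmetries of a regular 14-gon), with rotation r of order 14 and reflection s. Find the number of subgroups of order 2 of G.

15

|G| = 28 and 2 | 28, so subgroups of order 2 are possible by Lagrange.
The subgroups of order 2 are: {e, r^10s}; {e, r^11s}; {e, r^12s}; {e, r^13s}; … (15 in all).
So G has 15 subgroups of order 2.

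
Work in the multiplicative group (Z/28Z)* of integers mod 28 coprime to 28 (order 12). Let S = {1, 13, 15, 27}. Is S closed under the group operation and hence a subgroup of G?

|S| = 4 divides |G| = 12, consistent with Lagrange.
S contains the identity, every element's inverse is in S, and S is closed under ·: it is a subgroup.

Yes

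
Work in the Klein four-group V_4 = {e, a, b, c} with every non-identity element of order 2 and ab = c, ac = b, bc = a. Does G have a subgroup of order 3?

No

3 does not divide |G| = 4, so by Lagrange no subgroup of order 3 exists.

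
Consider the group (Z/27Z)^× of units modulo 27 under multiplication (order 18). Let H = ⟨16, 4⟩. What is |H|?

|⟨16⟩| = 9 and |⟨4⟩| = 9, so |H| is a multiple of lcm(9, 9) = 9 and divides |G| = 18.
Closing under the operation: H = {1, 4, 7, 10, 13, 16, 19, 22, 25}, so |H| = 9.

9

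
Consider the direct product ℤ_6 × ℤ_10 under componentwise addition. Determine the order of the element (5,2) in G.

30

The order of (5,2) in Z_6 × Z_10 is lcm(ord(5) in Z_6, ord(2) in Z_10).
ord(5) = 6 and ord(2) = 5, so |⟨(5,2)⟩| = lcm(6, 5) = 30.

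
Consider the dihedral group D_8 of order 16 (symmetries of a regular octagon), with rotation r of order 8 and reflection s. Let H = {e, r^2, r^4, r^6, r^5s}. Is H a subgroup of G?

|H| = 5 does not divide |G| = 16, so by Lagrange H is not a subgroup.

No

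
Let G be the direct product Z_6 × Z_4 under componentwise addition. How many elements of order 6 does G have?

6

An element (a,b) has order lcm(ord(a), ord(b)); count pairs with lcm equal to 6.
Enumerating gives 6 such elements.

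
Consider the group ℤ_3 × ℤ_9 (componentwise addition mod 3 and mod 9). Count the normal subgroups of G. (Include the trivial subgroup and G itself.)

G is abelian, so every subgroup is normal.
G has 10 subgroups in total, hence 10 normal subgroups.

10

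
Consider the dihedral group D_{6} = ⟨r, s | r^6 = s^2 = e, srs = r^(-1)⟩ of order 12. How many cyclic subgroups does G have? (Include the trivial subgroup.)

Group the elements of G by the cyclic subgroup they generate; each cyclic subgroup of order d accounts for φ(d) elements.
Cyclic subgroups by order — order 1: 1; order 2: 7; order 3: 1; order 6: 1.
Total: 10.

10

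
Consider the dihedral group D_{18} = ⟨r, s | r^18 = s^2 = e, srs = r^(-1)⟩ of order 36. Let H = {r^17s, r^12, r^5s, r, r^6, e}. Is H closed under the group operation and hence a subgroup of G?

No

r ∈ H but its inverse r^17 ∉ H, so H is not a subgroup.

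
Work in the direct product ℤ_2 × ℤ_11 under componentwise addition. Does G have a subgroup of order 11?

Yes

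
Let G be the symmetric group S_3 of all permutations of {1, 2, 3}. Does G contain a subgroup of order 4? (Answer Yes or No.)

No

4 does not divide |G| = 6, so by Lagrange no subgroup of order 4 exists.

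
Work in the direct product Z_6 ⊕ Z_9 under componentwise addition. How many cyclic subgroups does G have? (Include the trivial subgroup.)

16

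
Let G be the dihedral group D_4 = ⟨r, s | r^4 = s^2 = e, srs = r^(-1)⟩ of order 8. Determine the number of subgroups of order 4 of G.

3

|G| = 8 and 4 | 8, so subgroups of order 4 are possible by Lagrange.
The subgroups of order 4 are: {e, r, r^2, r^3}; {e, r^2, s, r^2s}; {e, r^2, rs, r^3s}.
So G has 3 subgroups of order 4.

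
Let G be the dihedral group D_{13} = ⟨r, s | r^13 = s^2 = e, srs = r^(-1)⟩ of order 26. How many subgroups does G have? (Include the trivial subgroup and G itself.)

16

|G| = 26, so by Lagrange every subgroup order divides 26. Divisors: 1, 2, 13, 26.
Subgroups by order — order 1: 1; order 2: 13; order 13: 1; order 26: 1.
Total: 1 + 13 + 1 + 1 = 16.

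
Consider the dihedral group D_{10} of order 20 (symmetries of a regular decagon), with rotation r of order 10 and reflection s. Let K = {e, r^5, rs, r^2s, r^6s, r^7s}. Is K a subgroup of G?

|K| = 6 does not divide |G| = 20, so by Lagrange K is not a subgroup.

No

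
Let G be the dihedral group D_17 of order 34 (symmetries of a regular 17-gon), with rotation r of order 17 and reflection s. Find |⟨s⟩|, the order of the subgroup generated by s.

2

Computing powers of s: the smallest k with (s)^k = e is k = 2.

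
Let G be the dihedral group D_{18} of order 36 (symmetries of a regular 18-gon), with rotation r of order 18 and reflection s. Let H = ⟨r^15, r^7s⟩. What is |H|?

|⟨r^15⟩| = 6 and |⟨r^7s⟩| = 2, so |H| is a multiple of lcm(6, 2) = 6 and divides |G| = 36.
Closing under the operation: H = {e, r^3, r^6, r^9, r^12, r^15, rs, r^4s, r^7s, r^10s, r^13s, r^16s}, so |H| = 12.

12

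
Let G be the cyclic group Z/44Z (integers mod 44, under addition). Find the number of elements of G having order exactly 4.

2

In a cyclic group of order 44, the number of elements of order d (for d | 44) is φ(d).
φ(4) = 2.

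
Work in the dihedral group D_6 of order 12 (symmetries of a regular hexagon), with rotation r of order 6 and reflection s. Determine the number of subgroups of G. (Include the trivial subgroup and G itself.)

|G| = 12, so by Lagrange every subgroup order divides 12. Divisors: 1, 2, 3, 4, 6, 12.
Subgroups by order — order 1: 1; order 2: 7; order 3: 1; order 4: 3; order 6: 3; order 12: 1.
Total: 1 + 7 + 1 + 3 + 3 + 1 = 16.

16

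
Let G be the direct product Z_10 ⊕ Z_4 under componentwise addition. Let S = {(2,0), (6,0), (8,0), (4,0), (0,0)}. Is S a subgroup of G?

|S| = 5 divides |G| = 40, consistent with Lagrange.
S contains the identity, every element's inverse is in S, and S is closed under +: it is a subgroup.
In fact S = ⟨(4,0)⟩.

Yes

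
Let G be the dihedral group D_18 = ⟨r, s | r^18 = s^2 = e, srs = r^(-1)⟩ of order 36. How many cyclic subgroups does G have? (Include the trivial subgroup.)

A cyclic subgroup of order d is generated by each of its φ(d) elements of order d, so the cyclic subgroups of order d number (#elements of order d)/φ(d).
Cyclic subgroups by order — order 1: 1; order 2: 19; order 3: 1; order 6: 1; order 9: 1; order 18: 1.
Total: 24.

24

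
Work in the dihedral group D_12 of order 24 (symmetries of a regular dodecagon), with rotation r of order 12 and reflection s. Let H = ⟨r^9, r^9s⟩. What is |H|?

|⟨r^9⟩| = 4 and |⟨r^9s⟩| = 2, so |H| is a multiple of lcm(4, 2) = 4 and divides |G| = 24.
Closing under the operation: H = {e, r^3, r^6, r^9, s, r^3s, r^6s, r^9s}, so |H| = 8.

8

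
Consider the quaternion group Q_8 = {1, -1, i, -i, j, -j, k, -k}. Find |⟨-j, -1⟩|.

|⟨-j⟩| = 4 and |⟨-1⟩| = 2, so |H| is a multiple of lcm(4, 2) = 4 and divides |G| = 8.
Closing under the operation: H = {1, -1, j, -j}, so |H| = 4.

4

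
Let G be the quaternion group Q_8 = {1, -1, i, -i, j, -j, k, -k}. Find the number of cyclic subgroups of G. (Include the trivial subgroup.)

5

Each element a generates a cyclic subgroup ⟨a⟩; distinct elements may generate the same one (a cyclic group of order d has φ(d) generators).
Cyclic subgroups by order — order 1: 1; order 2: 1; order 4: 3.
Total: 5.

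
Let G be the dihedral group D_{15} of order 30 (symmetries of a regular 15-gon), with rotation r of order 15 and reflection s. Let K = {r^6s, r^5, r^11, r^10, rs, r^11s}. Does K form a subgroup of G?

No

The identity e ∉ K, so K is not a subgroup.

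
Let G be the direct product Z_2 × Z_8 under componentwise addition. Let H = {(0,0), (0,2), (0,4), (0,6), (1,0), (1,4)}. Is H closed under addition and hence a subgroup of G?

|H| = 6 does not divide |G| = 16, so by Lagrange H is not a subgroup.

No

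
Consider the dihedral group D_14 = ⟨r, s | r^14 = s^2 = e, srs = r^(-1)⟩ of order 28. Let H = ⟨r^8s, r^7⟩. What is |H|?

4

|⟨r^8s⟩| = 2 and |⟨r^7⟩| = 2, so |H| is a multiple of lcm(2, 2) = 2 and divides |G| = 28.
Closing under the operation: H = {e, r^7, rs, r^8s}, so |H| = 4.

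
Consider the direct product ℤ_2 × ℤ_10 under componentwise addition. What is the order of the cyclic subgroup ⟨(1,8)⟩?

10

The order of (1,8) in Z_2 × Z_10 is lcm(ord(1) in Z_2, ord(8) in Z_10).
ord(1) = 2 and ord(8) = 5, so |⟨(1,8)⟩| = lcm(2, 5) = 10.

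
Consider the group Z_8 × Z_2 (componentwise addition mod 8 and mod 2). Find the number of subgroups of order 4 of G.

|G| = 16 and 4 | 16, so subgroups of order 4 are possible by Lagrange.
The subgroups of order 4 are: {(0,0), (0,1), (4,0), (4,1)}; {(0,0), (2,0), (4,0), (6,0)}; {(0,0), (2,1), (4,0), (6,1)}.
So G has 3 subgroups of order 4.

3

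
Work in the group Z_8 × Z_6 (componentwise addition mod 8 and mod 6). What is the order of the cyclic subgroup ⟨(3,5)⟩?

24

The order of (3,5) in Z_8 × Z_6 is lcm(ord(3) in Z_8, ord(5) in Z_6).
ord(3) = 8 and ord(5) = 6, so |⟨(3,5)⟩| = lcm(8, 6) = 24.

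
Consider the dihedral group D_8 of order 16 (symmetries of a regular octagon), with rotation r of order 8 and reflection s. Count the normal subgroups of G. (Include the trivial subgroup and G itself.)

G has 19 subgroups. Checking conjugation-invariance by order — order 1: 1/1 normal; order 2: 1/9 normal; order 4: 1/5 normal; order 8: 3/3 normal; order 16: 1/1 normal.
Total normal subgroups: 7.

7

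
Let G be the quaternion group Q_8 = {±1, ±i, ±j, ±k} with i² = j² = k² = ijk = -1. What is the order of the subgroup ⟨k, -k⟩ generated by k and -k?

|⟨k⟩| = 4 and |⟨-k⟩| = 4, so |H| is a multiple of lcm(4, 4) = 4 and divides |G| = 8.
Closing under the operation: H = {1, -1, k, -k}, so |H| = 4.

4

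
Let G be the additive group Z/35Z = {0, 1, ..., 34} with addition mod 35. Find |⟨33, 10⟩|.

|⟨33⟩| = 35 and |⟨10⟩| = 7, so |H| is a multiple of lcm(35, 7) = 35 and divides |G| = 35.
Closing {33, 10} under the group operation gives all of G, so |H| = 35.

35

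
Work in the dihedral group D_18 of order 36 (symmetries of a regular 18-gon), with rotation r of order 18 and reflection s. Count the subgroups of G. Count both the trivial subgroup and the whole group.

45

|G| = 36, so by Lagrange every subgroup order divides 36. Divisors: 1, 2, 3, 4, 6, 9, 12, 18, 36.
Subgroups by order — order 1: 1; order 2: 19; order 3: 1; order 4: 9; order 6: 7; order 9: 1; order 12: 3; order 18: 3; order 36: 1.
Total: 1 + 19 + 1 + 9 + 7 + 1 + 3 + 3 + 1 = 45.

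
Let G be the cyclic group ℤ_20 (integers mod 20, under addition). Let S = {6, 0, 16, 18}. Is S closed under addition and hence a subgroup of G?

16 ∈ S but its inverse 4 ∉ S, so S is not a subgroup.

No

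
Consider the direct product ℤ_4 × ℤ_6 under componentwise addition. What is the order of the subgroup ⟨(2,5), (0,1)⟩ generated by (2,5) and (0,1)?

12

|⟨(2,5)⟩| = 6 and |⟨(0,1)⟩| = 6, so |H| is a multiple of lcm(6, 6) = 6 and divides |G| = 24.
Closing under the operation: H = {(0,0), (0,1), (0,2), (0,3), (0,4), (0,5), (2,0), (2,1), (2,2), (2,3), (2,4), (2,5)}, so |H| = 12.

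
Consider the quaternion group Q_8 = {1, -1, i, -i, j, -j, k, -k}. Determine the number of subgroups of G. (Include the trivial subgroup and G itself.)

6

|G| = 8, so by Lagrange every subgroup order divides 8. Divisors: 1, 2, 4, 8.
Subgroups by order — order 1: 1; order 2: 1; order 4: 3; order 8: 1.
Total: 1 + 1 + 3 + 1 = 6.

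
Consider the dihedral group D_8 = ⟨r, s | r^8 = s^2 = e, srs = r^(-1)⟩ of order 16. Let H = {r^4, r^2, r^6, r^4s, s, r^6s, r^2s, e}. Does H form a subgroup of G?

|H| = 8 divides |G| = 16, consistent with Lagrange.
H contains the identity, every element's inverse is in H, and H is closed under ·: it is a subgroup.

Yes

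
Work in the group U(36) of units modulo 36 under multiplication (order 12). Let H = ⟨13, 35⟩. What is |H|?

|⟨13⟩| = 3 and |⟨35⟩| = 2, so |H| is a multiple of lcm(3, 2) = 6 and divides |G| = 12.
Closing under the operation: H = {1, 11, 13, 23, 25, 35}, so |H| = 6.

6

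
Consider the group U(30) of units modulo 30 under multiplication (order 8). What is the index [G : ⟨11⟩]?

4

|⟨11⟩| = 2 and |G| = 8.
By Lagrange, [G : H] = |G|/|H| = 8/2 = 4.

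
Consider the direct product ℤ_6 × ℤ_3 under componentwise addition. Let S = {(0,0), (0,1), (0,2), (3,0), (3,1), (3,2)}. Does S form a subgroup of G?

Yes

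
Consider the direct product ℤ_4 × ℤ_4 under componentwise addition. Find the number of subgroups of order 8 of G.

3

|G| = 16 and 8 | 16, so subgroups of order 8 are possible by Lagrange.
The subgroups of order 8 are: {(0,0), (0,1), (0,2), (0,3), (2,0), (2,1), (2,2), (2,3)}; {(0,0), (0,2), (1,0), (1,2), (2,0), (2,2), (3,0), (3,2)}; {(0,0), (0,2), (1,1), (1,3), (2,0), (2,2), (3,1), (3,3)}.
So G has 3 subgroups of order 8.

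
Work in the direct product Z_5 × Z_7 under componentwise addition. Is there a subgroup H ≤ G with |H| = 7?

Yes

7 | 35. A subgroup of order 7 is {(0,0), (0,1), (0,2), (0,3), (0,4), (0,5), (0,6)}.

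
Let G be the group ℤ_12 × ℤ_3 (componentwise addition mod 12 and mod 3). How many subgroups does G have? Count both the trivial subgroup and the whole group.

|G| = 36, so by Lagrange every subgroup order divides 36. Divisors: 1, 2, 3, 4, 6, 9, 12, 18, 36.
Subgroups by order — order 1: 1; order 2: 1; order 3: 4; order 4: 1; order 6: 4; order 9: 1; order 12: 4; order 18: 1; order 36: 1.
Total: 1 + 1 + 4 + 1 + 4 + 1 + 4 + 1 + 1 = 18.

18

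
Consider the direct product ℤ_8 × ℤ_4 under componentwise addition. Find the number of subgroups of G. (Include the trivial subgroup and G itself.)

22

|G| = 32, so by Lagrange every subgroup order divides 32. Divisors: 1, 2, 4, 8, 16, 32.
Subgroups by order — order 1: 1; order 2: 3; order 4: 7; order 8: 7; order 16: 3; order 32: 1.
Total: 1 + 3 + 7 + 7 + 3 + 1 = 22.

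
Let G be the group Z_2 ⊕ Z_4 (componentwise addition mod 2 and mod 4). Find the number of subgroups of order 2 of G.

3

|G| = 8 and 2 | 8, so subgroups of order 2 are possible by Lagrange.
The subgroups of order 2 are: {(0,0), (0,2)}; {(0,0), (1,0)}; {(0,0), (1,2)}.
So G has 3 subgroups of order 2.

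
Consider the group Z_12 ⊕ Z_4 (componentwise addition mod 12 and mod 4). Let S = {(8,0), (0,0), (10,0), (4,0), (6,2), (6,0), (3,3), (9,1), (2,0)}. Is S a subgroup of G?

No

|S| = 9 does not divide |G| = 48, so by Lagrange S is not a subgroup.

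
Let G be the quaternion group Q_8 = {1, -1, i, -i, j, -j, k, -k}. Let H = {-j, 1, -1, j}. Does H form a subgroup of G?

|H| = 4 divides |G| = 8, consistent with Lagrange.
H contains the identity, every element's inverse is in H, and H is closed under ·: it is a subgroup.
In fact H = ⟨j⟩.

Yes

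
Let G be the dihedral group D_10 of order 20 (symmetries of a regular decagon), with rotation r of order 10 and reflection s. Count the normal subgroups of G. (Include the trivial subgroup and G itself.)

G has 22 subgroups. Checking conjugation-invariance by order — order 1: 1/1 normal; order 2: 1/11 normal; order 4: 0/5 normal; order 5: 1/1 normal; order 10: 3/3 normal; order 20: 1/1 normal.
Total normal subgroups: 7.

7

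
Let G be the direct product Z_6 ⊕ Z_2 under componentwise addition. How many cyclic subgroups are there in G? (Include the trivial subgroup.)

8

Group the elements of G by the cyclic subgroup they generate; each cyclic subgroup of order d accounts for φ(d) elements.
Cyclic subgroups by order — order 1: 1; order 2: 3; order 3: 1; order 6: 3.
Total: 8.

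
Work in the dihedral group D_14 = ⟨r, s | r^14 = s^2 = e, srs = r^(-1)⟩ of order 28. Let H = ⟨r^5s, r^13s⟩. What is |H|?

14

|⟨r^5s⟩| = 2 and |⟨r^13s⟩| = 2, so |H| is a multiple of lcm(2, 2) = 2 and divides |G| = 28.
Closing under the operation: H = {e, r^2, r^4, r^6, r^8, r^10, r^12, rs, r^3s, r^5s, r^7s, r^9s, r^11s, r^13s}, so |H| = 14.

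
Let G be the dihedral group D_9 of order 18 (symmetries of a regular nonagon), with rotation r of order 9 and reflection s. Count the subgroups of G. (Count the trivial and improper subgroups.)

16

|G| = 18, so by Lagrange every subgroup order divides 18. Divisors: 1, 2, 3, 6, 9, 18.
Subgroups by order — order 1: 1; order 2: 9; order 3: 1; order 6: 3; order 9: 1; order 18: 1.
Total: 1 + 9 + 1 + 3 + 1 + 1 = 16.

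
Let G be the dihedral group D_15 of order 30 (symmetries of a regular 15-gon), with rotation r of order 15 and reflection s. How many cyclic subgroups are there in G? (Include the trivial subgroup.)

19

Each element a generates a cyclic subgroup ⟨a⟩; distinct elements may generate the same one (a cyclic group of order d has φ(d) generators).
Cyclic subgroups by order — order 1: 1; order 2: 15; order 3: 1; order 5: 1; order 15: 1.
Total: 19.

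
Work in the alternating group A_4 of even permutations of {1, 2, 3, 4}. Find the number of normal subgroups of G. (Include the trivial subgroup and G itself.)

G has 10 subgroups. Checking conjugation-invariance by order — order 1: 1/1 normal; order 2: 0/3 normal; order 3: 0/4 normal; order 4: 1/1 normal; order 12: 1/1 normal.
Total normal subgroups: 3.

3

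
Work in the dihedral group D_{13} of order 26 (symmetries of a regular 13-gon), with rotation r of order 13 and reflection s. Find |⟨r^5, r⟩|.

|⟨r^5⟩| = 13 and |⟨r⟩| = 13, so |H| is a multiple of lcm(13, 13) = 13 and divides |G| = 26.
Closing under the operation: H = {e, r, r^2, r^3, r^4, r^5, r^6, r^7, r^8, r^9, r^10, r^11, r^12}, so |H| = 13.

13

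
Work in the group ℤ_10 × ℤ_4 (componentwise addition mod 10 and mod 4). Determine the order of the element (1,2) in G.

The order of (1,2) in Z_10 × Z_4 is lcm(ord(1) in Z_10, ord(2) in Z_4).
ord(1) = 10 and ord(2) = 2, so |⟨(1,2)⟩| = lcm(10, 2) = 10.

10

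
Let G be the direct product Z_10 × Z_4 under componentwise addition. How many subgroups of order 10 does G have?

|G| = 40 and 10 | 40, so subgroups of order 10 are possible by Lagrange.
The subgroups of order 10 are: {(0,0), (0,2), (2,0), (2,2), (4,0), (4,2), (6,0), (6,2), (8,0), (8,2)}; {(0,0), (1,0), (2,0), (3,0), (4,0), (5,0), (6,0), (7,0), (8,0), (9,0)}; {(0,0), (1,2), (2,0), (3,2), (4,0), (5,2), (6,0), (7,2), (8,0), (9,2)}.
So G has 3 subgroups of order 10.

3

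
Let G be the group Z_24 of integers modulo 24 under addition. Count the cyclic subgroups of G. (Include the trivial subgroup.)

Each element a generates a cyclic subgroup ⟨a⟩; distinct elements may generate the same one (a cyclic group of order d has φ(d) generators).
Cyclic subgroups by order — order 1: 1; order 2: 1; order 3: 1; order 4: 1; order 6: 1; order 8: 1; order 12: 1; order 24: 1.
Total: 8.

8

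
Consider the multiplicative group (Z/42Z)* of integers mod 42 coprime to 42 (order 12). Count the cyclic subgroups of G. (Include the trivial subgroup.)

Each element a generates a cyclic subgroup ⟨a⟩; distinct elements may generate the same one (a cyclic group of order d has φ(d) generators).
Cyclic subgroups by order — order 1: 1; order 2: 3; order 3: 1; order 6: 3.
Total: 8.

8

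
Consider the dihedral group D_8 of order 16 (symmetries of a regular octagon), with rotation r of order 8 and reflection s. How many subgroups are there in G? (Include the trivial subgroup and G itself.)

19

|G| = 16, so by Lagrange every subgroup order divides 16. Divisors: 1, 2, 4, 8, 16.
Subgroups by order — order 1: 1; order 2: 9; order 4: 5; order 8: 3; order 16: 1.
Total: 1 + 9 + 5 + 3 + 1 = 19.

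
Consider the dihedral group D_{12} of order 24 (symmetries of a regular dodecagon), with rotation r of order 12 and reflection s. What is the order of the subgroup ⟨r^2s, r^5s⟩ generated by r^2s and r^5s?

|⟨r^2s⟩| = 2 and |⟨r^5s⟩| = 2, so |H| is a multiple of lcm(2, 2) = 2 and divides |G| = 24.
Closing under the operation: H = {e, r^3, r^6, r^9, r^2s, r^5s, r^8s, r^11s}, so |H| = 8.

8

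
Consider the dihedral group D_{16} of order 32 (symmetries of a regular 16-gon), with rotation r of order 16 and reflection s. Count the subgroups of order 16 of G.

3

|G| = 32 and 16 | 32, so subgroups of order 16 are possible by Lagrange.
The subgroups of order 16 are: {e, r, r^2, r^3, r^4, r^5, r^6, r^7, r^8, r^9, r^10, r^11, r^12, r^13, r^14, r^15}; {e, r^2, r^4, r^6, r^8, r^10, r^12, r^14, s, r^2s, r^4s, r^6s, r^8s, r^10s, r^12s, r^14s}; {e, r^2, r^4, r^6, r^8, r^10, r^12, r^14, rs, r^3s, r^5s, r^7s, r^9s, r^11s, r^13s, r^15s}.
So G has 3 subgroups of order 16.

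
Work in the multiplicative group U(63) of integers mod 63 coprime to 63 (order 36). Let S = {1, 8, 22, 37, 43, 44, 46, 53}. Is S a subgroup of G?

|S| = 8 does not divide |G| = 36, so by Lagrange S is not a subgroup.

No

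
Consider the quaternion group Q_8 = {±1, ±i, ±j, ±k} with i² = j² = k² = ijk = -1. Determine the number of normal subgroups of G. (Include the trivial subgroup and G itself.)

G has 6 subgroups. Checking conjugation-invariance by order — order 1: 1/1 normal; order 2: 1/1 normal; order 4: 3/3 normal; order 8: 1/1 normal.
Total normal subgroups: 6.

6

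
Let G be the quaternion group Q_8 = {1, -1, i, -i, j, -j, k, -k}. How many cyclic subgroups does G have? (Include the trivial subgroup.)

5

Each element a generates a cyclic subgroup ⟨a⟩; distinct elements may generate the same one (a cyclic group of order d has φ(d) generators).
Cyclic subgroups by order — order 1: 1; order 2: 1; order 4: 3.
Total: 5.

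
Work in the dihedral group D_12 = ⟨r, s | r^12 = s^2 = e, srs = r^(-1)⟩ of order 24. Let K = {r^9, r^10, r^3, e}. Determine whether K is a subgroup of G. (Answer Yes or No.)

r^10 ∈ K but its inverse r^2 ∉ K, so K is not a subgroup.

No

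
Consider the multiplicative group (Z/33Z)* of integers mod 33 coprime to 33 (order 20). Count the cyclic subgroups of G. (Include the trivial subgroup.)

Group the elements of G by the cyclic subgroup they generate; each cyclic subgroup of order d accounts for φ(d) elements.
Cyclic subgroups by order — order 1: 1; order 2: 3; order 5: 1; order 10: 3.
Total: 8.

8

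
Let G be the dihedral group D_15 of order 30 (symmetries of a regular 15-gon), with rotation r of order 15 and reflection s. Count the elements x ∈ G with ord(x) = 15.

8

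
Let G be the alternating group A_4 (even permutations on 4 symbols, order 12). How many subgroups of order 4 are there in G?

1

|G| = 12 and 4 | 12, so subgroups of order 4 are possible by Lagrange.
The subgroups of order 4 are: {e, (1 2)(3 4), (1 3)(2 4), (1 4)(2 3)}.
So G has 1 subgroup of order 4.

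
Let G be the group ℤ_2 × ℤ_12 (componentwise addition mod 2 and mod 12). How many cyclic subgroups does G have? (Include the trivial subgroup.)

Each element a generates a cyclic subgroup ⟨a⟩; distinct elements may generate the same one (a cyclic group of order d has φ(d) generators).
Cyclic subgroups by order — order 1: 1; order 2: 3; order 3: 1; order 4: 2; order 6: 3; order 12: 2.
Total: 12.

12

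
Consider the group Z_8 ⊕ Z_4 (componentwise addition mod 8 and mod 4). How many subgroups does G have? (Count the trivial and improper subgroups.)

|G| = 32, so by Lagrange every subgroup order divides 32. Divisors: 1, 2, 4, 8, 16, 32.
Subgroups by order — order 1: 1; order 2: 3; order 4: 7; order 8: 7; order 16: 3; order 32: 1.
Total: 1 + 3 + 7 + 7 + 3 + 1 = 22.

22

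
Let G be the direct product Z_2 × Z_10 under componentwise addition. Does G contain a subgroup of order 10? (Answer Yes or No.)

Yes

10 | 20. A subgroup of order 10 is {(0,0), (0,1), (0,2), (0,3), (0,4), (0,5), (0,6), (0,7), (0,8), (0,9)}.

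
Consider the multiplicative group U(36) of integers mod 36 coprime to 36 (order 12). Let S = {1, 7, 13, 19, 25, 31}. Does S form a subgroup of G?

|S| = 6 divides |G| = 12, consistent with Lagrange.
S contains the identity, every element's inverse is in S, and S is closed under ·: it is a subgroup.
In fact S = ⟨7⟩.

Yes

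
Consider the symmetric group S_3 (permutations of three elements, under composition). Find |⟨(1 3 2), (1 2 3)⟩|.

|⟨(1 3 2)⟩| = 3 and |⟨(1 2 3)⟩| = 3, so |H| is a multiple of lcm(3, 3) = 3 and divides |G| = 6.
Closing under the operation: H = {e, (1 2 3), (1 3 2)}, so |H| = 3.

3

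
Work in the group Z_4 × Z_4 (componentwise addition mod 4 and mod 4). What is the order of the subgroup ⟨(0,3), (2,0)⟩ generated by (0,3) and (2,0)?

8

|⟨(0,3)⟩| = 4 and |⟨(2,0)⟩| = 2, so |H| is a multiple of lcm(4, 2) = 4 and divides |G| = 16.
Closing under the operation: H = {(0,0), (0,1), (0,2), (0,3), (2,0), (2,1), (2,2), (2,3)}, so |H| = 8.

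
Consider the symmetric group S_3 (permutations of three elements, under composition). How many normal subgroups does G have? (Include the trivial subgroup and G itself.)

3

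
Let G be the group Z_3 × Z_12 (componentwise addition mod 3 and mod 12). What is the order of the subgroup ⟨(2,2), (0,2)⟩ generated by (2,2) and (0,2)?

18

|⟨(2,2)⟩| = 6 and |⟨(0,2)⟩| = 6, so |H| is a multiple of lcm(6, 6) = 6 and divides |G| = 36.
Closing under the operation: H = {(0,0), (0,2), (0,4), (0,6), (0,8), (0,10), (1,0), (1,2), (1,4), (1,6), (1,8), (1,10), (2,0), (2,2), (2,4), (2,6), (2,8), (2,10)}, so |H| = 18.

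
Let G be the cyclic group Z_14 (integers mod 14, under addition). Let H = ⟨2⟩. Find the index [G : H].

|⟨2⟩| = 7 and |G| = 14.
By Lagrange, [G : H] = |G|/|H| = 14/7 = 2.

2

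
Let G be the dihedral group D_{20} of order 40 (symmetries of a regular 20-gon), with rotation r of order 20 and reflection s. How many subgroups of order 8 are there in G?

5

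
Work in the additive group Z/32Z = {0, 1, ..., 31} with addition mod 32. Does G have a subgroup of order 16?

Yes

16 | 32. A subgroup of order 16 is {0, 2, 4, 6, 8, 10, 12, 14, 16, 18, 20, 22, 24, 26, 28, 30}.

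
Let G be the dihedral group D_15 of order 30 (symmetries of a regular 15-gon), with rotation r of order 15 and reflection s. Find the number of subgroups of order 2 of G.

15

|G| = 30 and 2 | 30, so subgroups of order 2 are possible by Lagrange.
The subgroups of order 2 are: {e, r^10s}; {e, r^11s}; {e, r^12s}; {e, r^13s}; … (15 in all).
So G has 15 subgroups of order 2.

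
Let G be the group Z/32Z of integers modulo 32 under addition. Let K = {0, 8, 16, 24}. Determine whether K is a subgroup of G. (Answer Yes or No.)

Yes

|K| = 4 divides |G| = 32, consistent with Lagrange.
K contains the identity, every element's inverse is in K, and K is closed under +: it is a subgroup.
In fact K = ⟨8⟩.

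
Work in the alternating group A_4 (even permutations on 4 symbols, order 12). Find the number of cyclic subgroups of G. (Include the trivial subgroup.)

8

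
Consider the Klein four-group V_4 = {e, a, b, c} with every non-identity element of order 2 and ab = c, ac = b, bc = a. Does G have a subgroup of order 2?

Yes

2 | 4. A subgroup of order 2 is {e, a}.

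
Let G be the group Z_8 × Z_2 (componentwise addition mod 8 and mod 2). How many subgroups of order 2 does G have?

3

|G| = 16 and 2 | 16, so subgroups of order 2 are possible by Lagrange.
The subgroups of order 2 are: {(0,0), (0,1)}; {(0,0), (4,0)}; {(0,0), (4,1)}.
So G has 3 subgroups of order 2.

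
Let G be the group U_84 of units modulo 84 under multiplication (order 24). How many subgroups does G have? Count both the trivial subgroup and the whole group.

|G| = 24, so by Lagrange every subgroup order divides 24. Divisors: 1, 2, 3, 4, 6, 8, 12, 24.
Subgroups by order — order 1: 1; order 2: 7; order 3: 1; order 4: 7; order 6: 7; order 8: 1; order 12: 7; order 24: 1.
Total: 1 + 7 + 1 + 7 + 7 + 1 + 7 + 1 = 32.

32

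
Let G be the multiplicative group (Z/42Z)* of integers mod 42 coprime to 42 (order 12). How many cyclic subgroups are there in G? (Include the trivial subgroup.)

8

Group the elements of G by the cyclic subgroup they generate; each cyclic subgroup of order d accounts for φ(d) elements.
Cyclic subgroups by order — order 1: 1; order 2: 3; order 3: 1; order 6: 3.
Total: 8.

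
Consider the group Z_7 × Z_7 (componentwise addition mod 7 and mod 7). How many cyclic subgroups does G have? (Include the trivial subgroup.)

9

Each element a generates a cyclic subgroup ⟨a⟩; distinct elements may generate the same one (a cyclic group of order d has φ(d) generators).
Cyclic subgroups by order — order 1: 1; order 7: 8.
Total: 9.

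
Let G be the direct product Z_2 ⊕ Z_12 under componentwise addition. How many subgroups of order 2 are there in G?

|G| = 24 and 2 | 24, so subgroups of order 2 are possible by Lagrange.
The subgroups of order 2 are: {(0,0), (0,6)}; {(0,0), (1,0)}; {(0,0), (1,6)}.
So G has 3 subgroups of order 2.

3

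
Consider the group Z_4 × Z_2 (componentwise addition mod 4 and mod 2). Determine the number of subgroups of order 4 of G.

3

|G| = 8 and 4 | 8, so subgroups of order 4 are possible by Lagrange.
The subgroups of order 4 are: {(0,0), (0,1), (2,0), (2,1)}; {(0,0), (1,0), (2,0), (3,0)}; {(0,0), (1,1), (2,0), (3,1)}.
So G has 3 subgroups of order 4.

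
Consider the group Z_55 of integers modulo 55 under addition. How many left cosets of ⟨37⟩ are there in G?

1

|⟨37⟩| = 55 and |G| = 55.
By Lagrange, [G : H] = |G|/|H| = 55/55 = 1.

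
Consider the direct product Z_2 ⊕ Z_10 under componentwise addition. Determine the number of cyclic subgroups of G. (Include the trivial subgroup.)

A cyclic subgroup of order d is generated by each of its φ(d) elements of order d, so the cyclic subgroups of order d number (#elements of order d)/φ(d).
Cyclic subgroups by order — order 1: 1; order 2: 3; order 5: 1; order 10: 3.
Total: 8.

8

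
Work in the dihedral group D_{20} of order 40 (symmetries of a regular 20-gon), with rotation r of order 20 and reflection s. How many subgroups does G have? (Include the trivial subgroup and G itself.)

48

|G| = 40, so by Lagrange every subgroup order divides 40. Divisors: 1, 2, 4, 5, 8, 10, 20, 40.
Subgroups by order — order 1: 1; order 2: 21; order 4: 11; order 5: 1; order 8: 5; order 10: 5; order 20: 3; order 40: 1.
Total: 1 + 21 + 11 + 1 + 5 + 5 + 3 + 1 = 48.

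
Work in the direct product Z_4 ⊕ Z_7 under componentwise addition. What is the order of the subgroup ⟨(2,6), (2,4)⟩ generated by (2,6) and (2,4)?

14

|⟨(2,6)⟩| = 14 and |⟨(2,4)⟩| = 14, so |H| is a multiple of lcm(14, 14) = 14 and divides |G| = 28.
Closing under the operation: H = {(0,0), (0,1), (0,2), (0,3), (0,4), (0,5), (0,6), (2,0), (2,1), (2,2), (2,3), (2,4), (2,5), (2,6)}, so |H| = 14.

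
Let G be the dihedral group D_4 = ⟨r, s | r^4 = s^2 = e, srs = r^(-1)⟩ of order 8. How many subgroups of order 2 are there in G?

5

|G| = 8 and 2 | 8, so subgroups of order 2 are possible by Lagrange.
The subgroups of order 2 are: {e, r^2}; {e, r^2s}; {e, r^3s}; {e, rs}; … (5 in all).
So G has 5 subgroups of order 2.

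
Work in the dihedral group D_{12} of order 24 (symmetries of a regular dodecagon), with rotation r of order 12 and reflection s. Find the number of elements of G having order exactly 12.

The elements of order 12 are: r, r^5, r^7, r^11.
That's 4.

4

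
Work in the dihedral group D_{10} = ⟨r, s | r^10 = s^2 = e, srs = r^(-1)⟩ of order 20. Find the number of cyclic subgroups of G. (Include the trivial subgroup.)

14

Each element a generates a cyclic subgroup ⟨a⟩; distinct elements may generate the same one (a cyclic group of order d has φ(d) generators).
Cyclic subgroups by order — order 1: 1; order 2: 11; order 5: 1; order 10: 1.
Total: 14.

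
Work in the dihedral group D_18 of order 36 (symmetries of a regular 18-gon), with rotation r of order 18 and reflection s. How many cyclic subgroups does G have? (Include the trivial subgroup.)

A cyclic subgroup of order d is generated by each of its φ(d) elements of order d, so the cyclic subgroups of order d number (#elements of order d)/φ(d).
Cyclic subgroups by order — order 1: 1; order 2: 19; order 3: 1; order 6: 1; order 9: 1; order 18: 1.
Total: 24.

24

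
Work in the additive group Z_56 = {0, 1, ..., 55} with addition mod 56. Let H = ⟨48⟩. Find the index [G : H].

|⟨48⟩| = 7 and |G| = 56.
By Lagrange, [G : H] = |G|/|H| = 56/7 = 8.

8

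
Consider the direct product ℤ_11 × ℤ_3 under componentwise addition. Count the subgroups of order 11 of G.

|G| = 33 and 11 | 33, so subgroups of order 11 are possible by Lagrange.
The subgroups of order 11 are: {(0,0), (1,0), (2,0), (3,0), (4,0), (5,0), (6,0), (7,0), (8,0), (9,0), (10,0)}.
So G has 1 subgroup of order 11.

1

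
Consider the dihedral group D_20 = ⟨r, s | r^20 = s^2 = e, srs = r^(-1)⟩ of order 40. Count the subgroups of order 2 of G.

21

|G| = 40 and 2 | 40, so subgroups of order 2 are possible by Lagrange.
The subgroups of order 2 are: {e, r^10}; {e, r^10s}; {e, r^11s}; {e, r^12s}; … (21 in all).
So G has 21 subgroups of order 2.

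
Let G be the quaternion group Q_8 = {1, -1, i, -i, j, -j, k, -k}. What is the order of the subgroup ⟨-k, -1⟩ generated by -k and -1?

|⟨-k⟩| = 4 and |⟨-1⟩| = 2, so |H| is a multiple of lcm(4, 2) = 4 and divides |G| = 8.
Closing under the operation: H = {1, -1, k, -k}, so |H| = 4.

4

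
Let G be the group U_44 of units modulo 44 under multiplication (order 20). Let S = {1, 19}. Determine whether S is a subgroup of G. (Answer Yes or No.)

No

19 ∈ S but its inverse 7 ∉ S, so S is not a subgroup.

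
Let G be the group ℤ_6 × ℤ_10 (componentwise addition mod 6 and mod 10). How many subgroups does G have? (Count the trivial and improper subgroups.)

|G| = 60, so by Lagrange every subgroup order divides 60. Divisors: 1, 2, 3, 4, 5, 6, 10, 12, 15, 20, 30, 60.
Subgroups by order — order 1: 1; order 2: 3; order 3: 1; order 4: 1; order 5: 1; order 6: 3; order 10: 3; order 12: 1; order 15: 1; order 20: 1; order 30: 3; order 60: 1.
Total: 1 + 3 + 1 + 1 + 1 + 3 + 3 + 1 + 1 + 1 + 3 + 1 = 20.

20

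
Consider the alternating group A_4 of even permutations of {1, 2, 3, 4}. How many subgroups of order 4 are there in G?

1

|G| = 12 and 4 | 12, so subgroups of order 4 are possible by Lagrange.
The subgroups of order 4 are: {e, (1 2)(3 4), (1 3)(2 4), (1 4)(2 3)}.
So G has 1 subgroup of order 4.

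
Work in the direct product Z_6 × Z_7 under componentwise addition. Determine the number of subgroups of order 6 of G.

|G| = 42 and 6 | 42, so subgroups of order 6 are possible by Lagrange.
The subgroups of order 6 are: {(0,0), (1,0), (2,0), (3,0), (4,0), (5,0)}.
So G has 1 subgroup of order 6.

1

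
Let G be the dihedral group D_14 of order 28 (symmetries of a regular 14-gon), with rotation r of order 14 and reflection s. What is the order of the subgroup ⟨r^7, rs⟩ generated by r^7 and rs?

|⟨r^7⟩| = 2 and |⟨rs⟩| = 2, so |H| is a multiple of lcm(2, 2) = 2 and divides |G| = 28.
Closing under the operation: H = {e, r^7, rs, r^8s}, so |H| = 4.

4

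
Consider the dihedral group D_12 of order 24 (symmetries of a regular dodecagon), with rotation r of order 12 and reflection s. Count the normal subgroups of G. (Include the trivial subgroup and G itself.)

9

G has 34 subgroups. Checking conjugation-invariance by order — order 1: 1/1 normal; order 2: 1/13 normal; order 3: 1/1 normal; order 4: 1/7 normal; order 6: 1/5 normal; order 8: 0/3 normal; order 12: 3/3 normal; order 24: 1/1 normal.
Total normal subgroups: 9.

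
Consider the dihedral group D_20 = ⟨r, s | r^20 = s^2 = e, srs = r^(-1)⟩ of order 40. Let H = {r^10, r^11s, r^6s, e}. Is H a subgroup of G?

Closure fails: r^11s · r^6s = r^5 ∉ H. So H is not a subgroup.

No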